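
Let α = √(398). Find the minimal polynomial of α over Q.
m_α(x) = x^2 - 398

α satisfies α^2 - 398 = 0, so x^2 - 398 annihilates α. Since d = 398 is squarefree and ≠ 1, it is not a perfect square in Q, so x^2 - 398 has no rational root and is therefore irreducible over Q (a degree-2 polynomial over a field is irreducible iff it has no root). Hence m_α(x) = x^2 - 398.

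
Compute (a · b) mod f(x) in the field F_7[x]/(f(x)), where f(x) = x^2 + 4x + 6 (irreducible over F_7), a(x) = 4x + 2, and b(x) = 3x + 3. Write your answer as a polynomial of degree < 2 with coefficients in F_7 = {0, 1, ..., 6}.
a · b ≡ 5x + 4 (mod f(x))

Multiply in F_7[x]: a(x)·b(x) = (4x + 2)·(3x + 3) = 5x^2 + 4x + 6. This has degree ≥ 2, so divide by f(x) over F_7: 5x^2 + 4x + 6 = (5)·(x^2 + 4x + 6) + (5x + 4). Hence a·b ≡ 5x + 4 (mod f). (F_7[x]/(f) is a field with 7^2 = 49 elements since f is irreducible of degree 2.)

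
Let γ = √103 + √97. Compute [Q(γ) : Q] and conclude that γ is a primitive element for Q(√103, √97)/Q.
[Q(γ) : Q] = 4 (equivalently, Q(γ) = Q(√103, √97))

Obviously Q(γ) ⊆ Q(√103, √97), and [Q(√103, √97):Q] = 4 (since 103, 97 are distinct squarefree integers > 1 with 9991 not a perfect square). To show equality we compute the minimal polynomial of γ. From γ = √103 + √97: γ^2 = 103 + 2√(9991) + 97 = 200 + 2√(9991), so γ^2 - 200 = 2√(9991); squaring, (γ^2 - 200)^2 = 4·9991, i.e. γ^4 - 400γ^2 + 40000 - 39964 = 0, i.e. γ^4 - 400γ^2 + 36 = 0. So γ is a root of x^4 - 400x^2 + 36. This polynomial is irreducible over Q: it has no rational root (each ±√103 ± √97 is irrational), and any factorization into two quadratics over Q would force √(9991) ∈ Q (pairing opposite roots) or √103, √97 ∈ Q (other pairings), all impossible. Hence [Q(γ):Q] = 4 = [Q(√103, √97):Q], so Q(γ) = Q(√103, √97).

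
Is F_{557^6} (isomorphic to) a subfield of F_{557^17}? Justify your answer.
No: F_{557^6} is not a subfield of F_{557^17}

F_{p^m} embeds in F_{p^n} iff m | n. Here 6 ∤ 17 (since 17 = 2·6 + 5 with remainder 5 ≠ 0), so F_{557^6} is not a subfield of F_{557^17}. Equivalently: if it were, the tower law would give 6 = [F_{557^6}:F_557] dividing [F_{557^17}:F_557] = 17, contradiction.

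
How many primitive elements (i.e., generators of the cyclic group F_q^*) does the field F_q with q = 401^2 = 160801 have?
There are φ(160800) = 42240 primitive elements

F_q^* is cyclic of order q - 1 = 160800. A cyclic group of order m has exactly φ(m) generators. Here m = 160800 = 2^5 · 3 · 5^2 · 67, so the number of primitive elements is φ(160800) = 42240.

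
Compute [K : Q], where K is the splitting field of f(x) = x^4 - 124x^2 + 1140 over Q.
[K : Q] = 4

Solving the quadratic in x^2: x^2 = (124 ± √(124^2 - 4·1140))/2 = (124 ± √10816)/2 = (124 ± 104)/2, giving x^2 = 114 or x^2 = 10. So f(x) = (x^2 - 114)(x^2 - 10) and the roots of f are ±√114, ±√10. Hence the splitting field is K = Q(√114, √10). Since 114 and 10 are distinct squarefree integers > 1, their product 1140 is not a perfect square, so √10 ∉ Q(√114). By the tower law [K:Q] = [Q(√114,√10):Q(√114)] · [Q(√114):Q] = 2 · 2 = 4.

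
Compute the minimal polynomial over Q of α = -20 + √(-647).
m_α(x) = x^2 + 40x + 1047

From α + 20 = √(-647), squaring gives (α + 20)^2 = -647, i.e. α^2 + 40α + 400 = -647, so α^2 + 40α + 1047 = 0. The discriminant of x^2 + 40x + 1047 is (40)^2 - 4·(1047) = 1600 - 4188 = -2588, and 4·(-647) is not a perfect square in Q since -647 is squarefree and ≠ 1. Hence x^2 + 40x + 1047 is irreducible over Q and is the minimal polynomial of α.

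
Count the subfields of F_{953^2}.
F_{953^2} has 2 subfields

The subfields of F_{p^n} are exactly the fields F_{p^d} for d | n (each is the fixed field of the unique index-d subgroup of Gal(F_{p^n}/F_p) ≅ Z/nZ). The divisors of n = 2 are {1, 2}, giving 2 subfields: F_{953^1}, F_{953^2}.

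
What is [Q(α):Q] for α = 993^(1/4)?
[Q(α):Q] = 4

α is a root of x^4 - 993. By Eisenstein's criterion at the prime p = 3 (which divides the constant term 993 but p^2 = 9 does not, since 993 is squarefree), x^4 - 993 is irreducible over Q. Hence [Q(α):Q] = 4.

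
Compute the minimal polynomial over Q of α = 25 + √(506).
m_α(x) = x^2 - 50x + 119

From α - 25 = √(506), squaring gives (α - 25)^2 = 506, i.e. α^2 - 50α + 625 = 506, so α^2 - 50α + 119 = 0. The discriminant of x^2 - 50x + 119 is (-50)^2 - 4·(119) = 2500 - 476 = 2024, and 4·(506) is not a perfect square in Q since 506 is squarefree and ≠ 1. Hence x^2 - 50x + 119 is irreducible over Q and is the minimal polynomial of α.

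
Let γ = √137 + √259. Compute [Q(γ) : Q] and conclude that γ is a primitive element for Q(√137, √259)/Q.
[Q(γ) : Q] = 4 (equivalently, Q(γ) = Q(√137, √259))

Obviously Q(γ) ⊆ Q(√137, √259), and [Q(√137, √259):Q] = 4 (since 137, 259 are distinct squarefree integers > 1 with 35483 not a perfect square). To show equality we compute the minimal polynomial of γ. From γ = √137 + √259: γ^2 = 137 + 2√(35483) + 259 = 396 + 2√(35483), so γ^2 - 396 = 2√(35483); squaring, (γ^2 - 396)^2 = 4·35483, i.e. γ^4 - 792γ^2 + 156816 - 141932 = 0, i.e. γ^4 - 792γ^2 + 14884 = 0. So γ is a root of x^4 - 792x^2 + 14884. This polynomial is irreducible over Q: it has no rational root (each ±√137 ± √259 is irrational), and any factorization into two quadratics over Q would force √(35483) ∈ Q (pairing opposite roots) or √137, √259 ∈ Q (other pairings), all impossible. Hence [Q(γ):Q] = 4 = [Q(√137, √259):Q], so Q(γ) = Q(√137, √259).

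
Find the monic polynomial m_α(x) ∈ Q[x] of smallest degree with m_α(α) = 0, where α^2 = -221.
m_α(x) = x^2 + 221

α satisfies α^2 + 221 = 0, so x^2 + 221 annihilates α. Since d = -221 is squarefree and ≠ 1, it is not a perfect square in Q, so x^2 + 221 has no rational root and is therefore irreducible over Q (a degree-2 polynomial over a field is irreducible iff it has no root). Hence m_α(x) = x^2 + 221.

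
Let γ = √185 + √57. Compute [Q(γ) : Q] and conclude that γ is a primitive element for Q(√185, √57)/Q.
[Q(γ) : Q] = 4 (equivalently, Q(γ) = Q(√185, √57))

Obviously Q(γ) ⊆ Q(√185, √57), and [Q(√185, √57):Q] = 4 (since 185, 57 are distinct squarefree integers > 1 with 10545 not a perfect square). To show equality we compute the minimal polynomial of γ. From γ = √185 + √57: γ^2 = 185 + 2√(10545) + 57 = 242 + 2√(10545), so γ^2 - 242 = 2√(10545); squaring, (γ^2 - 242)^2 = 4·10545, i.e. γ^4 - 484γ^2 + 58564 - 42180 = 0, i.e. γ^4 - 484γ^2 + 16384 = 0. So γ is a root of x^4 - 484x^2 + 16384. This polynomial is irreducible over Q: it has no rational root (each ±√185 ± √57 is irrational), and any factorization into two quadratics over Q would force √(10545) ∈ Q (pairing opposite roots) or √185, √57 ∈ Q (other pairings), all impossible. Hence [Q(γ):Q] = 4 = [Q(√185, √57):Q], so Q(γ) = Q(√185, √57).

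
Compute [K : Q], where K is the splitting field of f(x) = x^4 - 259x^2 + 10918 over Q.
[K : Q] = 4

Solving the quadratic in x^2: x^2 = (259 ± √(259^2 - 4·10918))/2 = (259 ± √23409)/2 = (259 ± 153)/2, giving x^2 = 206 or x^2 = 53. So f(x) = (x^2 - 206)(x^2 - 53) and the roots of f are ±√206, ±√53. Hence the splitting field is K = Q(√206, √53). Since 206 and 53 are distinct squarefree integers > 1, their product 10918 is not a perfect square, so √53 ∉ Q(√206). By the tower law [K:Q] = [Q(√206,√53):Q(√206)] · [Q(√206):Q] = 2 · 2 = 4.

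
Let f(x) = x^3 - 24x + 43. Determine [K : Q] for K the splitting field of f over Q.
[K : Q] = 6

By the rational root test, any rational root of the monic integer polynomial f(x) = x^3 - 24x + 43 must be an integer dividing the constant term 43, i.e. one of ±{1, 43}. Evaluating: f(1) = 20, f(-1) = 66, f(43) = 78518, f(-43) = -78432; none is 0, so f has no rational root and is therefore irreducible over Q (a cubic with no linear factor over a field is irreducible). For an irreducible cubic, the Galois group is A_3 or S_3 according as the discriminant disc(f) = -4a^3 - 27b^2 = -4·(-24)^3 - 27·(43)^2 = 5373 is or is not a square in Q. Here disc(f) = 5373 is not a perfect square in Q, so the Galois group of f over Q is not contained in A_3 and must be all of S_3. The splitting field has degree |S_3| = 6 over Q, so [K : Q] = 6.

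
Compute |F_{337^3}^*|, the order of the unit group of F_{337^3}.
|F_{337^3}^*| = 38272752

F_{337^3} has 337^3 = 38272753 elements; its multiplicative group consists of all nonzero elements, so |F_{337^3}^*| = 38272753 - 1 = 38272752. (It is cyclic since any finite subgroup of the multiplicative group of a field is cyclic.)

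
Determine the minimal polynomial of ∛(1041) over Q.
m_α(x) = x^3 - 1041

α satisfies α^3 = 1041, so x^3 - 1041 annihilates α. By the rational root test, a rational root p/q (in lowest terms) of x^3 - 1041 would satisfy p^3 = 1041 q^3, forcing q = 1 and p^3 = 1041; but 1041 is not a perfect cube, contradiction. A monic cubic over Q with no rational root is irreducible (any nontrivial factorization would include a linear factor). Hence x^3 - 1041 is the minimal polynomial of α, and in particular [Q(α):Q] = 3.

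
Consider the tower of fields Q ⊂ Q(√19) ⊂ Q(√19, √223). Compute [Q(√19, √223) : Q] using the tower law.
[Q(√19, √223) : Q] = 4

[Q(√19):Q] = 2 (min poly x^2 - 19, irreducible since 19 is squarefree > 1). For the top step, suppose √223 ∈ Q(√19), say √223 = c + d√19 with c, d ∈ Q. Squaring: 223 = c^2 + 19d^2 + 2cd√19. Since √19 ∉ Q this forces 2cd = 0. If d = 0 then √223 = c ∈ Q, contradicting 223 squarefree > 1. If c = 0 then 223 = 19d^2, so 19·223 = (19d)^2 is a perfect square in Q — but 19·223 = 4237 is not a perfect square (since 19 and 223 are distinct squarefree integers). Contradiction. Hence √223 ∉ Q(√19), so x^2 - 223 stays irreducible over Q(√19) and [Q(√19, √223) : Q(√19)] = 2. By the tower law, [Q(√19, √223) : Q] = 2 · 2 = 4.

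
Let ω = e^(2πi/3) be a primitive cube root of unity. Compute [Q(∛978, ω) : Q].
[Q(∛978, ω) : Q] = 6

[Q(∛978):Q] = 3 (min poly x^3 - 978, irreducible since 978 is not a perfect cube). [Q(ω):Q] = 2 (min poly x^2 + x + 1). Since Q(∛978) ⊂ R and ω ∉ R, we have ω ∉ Q(∛978), so x^2 + x + 1 remains irreducible over Q(∛978) and [Q(∛978, ω) : Q(∛978)] = 2. By the tower law, [Q(∛978, ω) : Q] = 3 · 2 = 6. (In fact Q(∛978, ω) is the splitting field of x^3 - 978 over Q.)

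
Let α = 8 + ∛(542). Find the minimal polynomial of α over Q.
m_α(x) = x^3 - 24x^2 + 192x - 1054

Set β = α - 8 = ∛(542), so β^3 = 542. Then (α - 8)^3 - 542 = 0, i.e. α is a root of g(x) = (x - 8)^3 - 542 = x^3 - 24x^2 + 192x - 1054. Since g(x) = h(x - 8) where h(x) = x^3 - 542, and h is irreducible over Q (because 542 is not a perfect cube, so h has no rational root, and a monic cubic with no rational root is irreducible), g is also irreducible (irreducibility is preserved under the substitution x → x - 8). Hence m_α(x) = x^3 - 24x^2 + 192x - 1054.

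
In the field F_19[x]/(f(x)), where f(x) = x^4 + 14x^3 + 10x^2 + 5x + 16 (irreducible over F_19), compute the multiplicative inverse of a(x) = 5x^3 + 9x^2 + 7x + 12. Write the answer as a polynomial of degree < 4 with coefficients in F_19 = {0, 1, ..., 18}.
a(x)^(-1) ≡ 8x^3 + 15x^2 + 18x + 3 (mod f(x))

Since f is irreducible over F_19, F_19[x]/(f) is a field and a(x) ≠ 0 has an inverse. Apply the extended Euclidean algorithm to f(x) and a(x) in F_19[x]: f(x) = (4x + 7)·a(x) + (14x^2 + 3x + 8);  a(x) = (18x + 9)·(14x^2 + 3x + 8) + (7x + 16);  (14x^2 + 3x + 8) = (2x + 4)·(7x + 16) + (1). The last nonzero remainder is the constant 1 = gcd(f, a) in F_19. Back-substituting through the division chain expresses 1 = s(x)·a(x) + t(x)·f(x) with s(x) ≡ 8x^3 + 15x^2 + 18x + 3 (mod f), so a(x)^(-1) ≡ s(x) = 8x^3 + 15x^2 + 18x + 3 (mod f). Check: (5x^3 + 9x^2 + 7x + 12)·(8x^3 + 15x^2 + 18x + 3) = 2x^6 + 14x^5 + 15x^4 + 17x^3 + 10x^2 + 9x + 17 ≡ 1 (mod x^4 + 14x^3 + 10x^2 + 5x + 16).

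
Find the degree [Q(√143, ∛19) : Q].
[Q(√143, ∛19) : Q] = 6

Let L = Q(√143, ∛19). Since Q(√143) ⊂ L and [Q(√143):Q] = 2, the tower law gives 2 | [L:Q]. Likewise Q(∛19) ⊂ L with [Q(∛19):Q] = 3 (because 19 is not a perfect cube), so 3 | [L:Q]. As gcd(2,3) = 1, [L:Q] is divisible by 6. Conversely L is generated over Q by √143 and ∛19, so [L:Q] ≤ 2·3 = 6. Therefore [Q(√143, ∛19) : Q] = 6.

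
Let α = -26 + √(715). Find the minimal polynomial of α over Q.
m_α(x) = x^2 + 52x - 39

From α + 26 = √(715), squaring gives (α + 26)^2 = 715, i.e. α^2 + 52α + 676 = 715, so α^2 + 52α - 39 = 0. The discriminant of x^2 + 52x - 39 is (52)^2 - 4·(-39) = 2704 + 156 = 2860, and 4·(715) is not a perfect square in Q since 715 is squarefree and ≠ 1. Hence x^2 + 52x - 39 is irreducible over Q and is the minimal polynomial of α.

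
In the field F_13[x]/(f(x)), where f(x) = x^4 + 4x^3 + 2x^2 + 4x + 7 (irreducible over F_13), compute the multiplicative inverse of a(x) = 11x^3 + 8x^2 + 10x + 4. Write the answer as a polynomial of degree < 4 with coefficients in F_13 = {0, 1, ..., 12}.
a(x)^(-1) ≡ 12x^3 + 3x^2 + 3x + 2 (mod f(x))

Since f is irreducible over F_13, F_13[x]/(f) is a field and a(x) ≠ 0 has an inverse. Apply the extended Euclidean algorithm to f(x) and a(x) in F_13[x]: f(x) = (6x + 9)·a(x) + (7x + 10);  a(x) = (9x^2 + 5x + 11)·(7x + 10) + (11). The last nonzero remainder is the constant 11 = gcd(f, a) in F_13. Back-substituting through the division chain expresses 11 = s(x)·a(x) + t(x)·f(x) with s(x) ≡ 2x^3 + 7x^2 + 7x + 9 (mod f), so (2x^3 + 7x^2 + 7x + 9)·a(x) ≡ 11 (mod f). Multiplying by 11^(-1) ≡ 6 in F_13 gives a(x)^(-1) ≡ 6·(2x^3 + 7x^2 + 7x + 9) ≡ 12x^3 + 3x^2 + 3x + 2 (mod f). Check: (11x^3 + 8x^2 + 10x + 4)·(12x^3 + 3x^2 + 3x + 2) = 2x^6 + 12x^5 + 8x^4 + 7x^3 + 6x^2 + 6x + 8 ≡ 1 (mod x^4 + 4x^3 + 2x^2 + 4x + 7).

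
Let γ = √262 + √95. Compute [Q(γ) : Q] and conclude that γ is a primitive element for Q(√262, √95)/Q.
[Q(γ) : Q] = 4 (equivalently, Q(γ) = Q(√262, √95))

Obviously Q(γ) ⊆ Q(√262, √95), and [Q(√262, √95):Q] = 4 (since 262, 95 are distinct squarefree integers > 1 with 24890 not a perfect square). To show equality we compute the minimal polynomial of γ. From γ = √262 + √95: γ^2 = 262 + 2√(24890) + 95 = 357 + 2√(24890), so γ^2 - 357 = 2√(24890); squaring, (γ^2 - 357)^2 = 4·24890, i.e. γ^4 - 714γ^2 + 127449 - 99560 = 0, i.e. γ^4 - 714γ^2 + 27889 = 0. So γ is a root of x^4 - 714x^2 + 27889. This polynomial is irreducible over Q: it has no rational root (each ±√262 ± √95 is irrational), and any factorization into two quadratics over Q would force √(24890) ∈ Q (pairing opposite roots) or √262, √95 ∈ Q (other pairings), all impossible. Hence [Q(γ):Q] = 4 = [Q(√262, √95):Q], so Q(γ) = Q(√262, √95).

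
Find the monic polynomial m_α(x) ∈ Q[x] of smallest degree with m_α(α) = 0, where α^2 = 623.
m_α(x) = x^2 - 623

α satisfies α^2 - 623 = 0, so x^2 - 623 annihilates α. Since d = 623 is squarefree and ≠ 1, it is not a perfect square in Q, so x^2 - 623 has no rational root and is therefore irreducible over Q (a degree-2 polynomial over a field is irreducible iff it has no root). Hence m_α(x) = x^2 - 623.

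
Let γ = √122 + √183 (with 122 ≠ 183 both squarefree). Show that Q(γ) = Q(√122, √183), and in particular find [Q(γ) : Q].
[Q(γ) : Q] = 4 (equivalently, Q(γ) = Q(√122, √183))

Obviously Q(γ) ⊆ Q(√122, √183), and [Q(√122, √183):Q] = 4 (since 122, 183 are distinct squarefree integers > 1 with 22326 not a perfect square). To show equality we compute the minimal polynomial of γ. From γ = √122 + √183: γ^2 = 122 + 2√(22326) + 183 = 305 + 2√(22326), so γ^2 - 305 = 2√(22326); squaring, (γ^2 - 305)^2 = 4·22326, i.e. γ^4 - 610γ^2 + 93025 - 89304 = 0, i.e. γ^4 - 610γ^2 + 3721 = 0. So γ is a root of x^4 - 610x^2 + 3721. This polynomial is irreducible over Q: it has no rational root (each ±√122 ± √183 is irrational), and any factorization into two quadratics over Q would force √(22326) ∈ Q (pairing opposite roots) or √122, √183 ∈ Q (other pairings), all impossible. Hence [Q(γ):Q] = 4 = [Q(√122, √183):Q], so Q(γ) = Q(√122, √183).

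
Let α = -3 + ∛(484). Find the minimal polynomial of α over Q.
m_α(x) = x^3 + 9x^2 + 27x - 457

Set β = α + 3 = ∛(484), so β^3 = 484. Then (α + 3)^3 - 484 = 0, i.e. α is a root of g(x) = (x + 3)^3 - 484 = x^3 + 9x^2 + 27x - 457. Since g(x) = h(x + 3) where h(x) = x^3 - 484, and h is irreducible over Q (because 484 is not a perfect cube, so h has no rational root, and a monic cubic with no rational root is irreducible), g is also irreducible (irreducibility is preserved under the substitution x → x + 3). Hence m_α(x) = x^3 + 9x^2 + 27x - 457.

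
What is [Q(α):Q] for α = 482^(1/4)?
[Q(α):Q] = 4

α is a root of x^4 - 482. By Eisenstein's criterion at the prime p = 2 (which divides the constant term 482 but p^2 = 4 does not, since 482 is squarefree), x^4 - 482 is irreducible over Q. Hence [Q(α):Q] = 4.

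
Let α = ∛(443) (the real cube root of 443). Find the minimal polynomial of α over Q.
m_α(x) = x^3 - 443

α satisfies α^3 = 443, so x^3 - 443 annihilates α. By the rational root test, a rational root p/q (in lowest terms) of x^3 - 443 would satisfy p^3 = 443 q^3, forcing q = 1 and p^3 = 443; but 443 is not a perfect cube, contradiction. A monic cubic over Q with no rational root is irreducible (any nontrivial factorization would include a linear factor). Hence x^3 - 443 is the minimal polynomial of α, and in particular [Q(α):Q] = 3.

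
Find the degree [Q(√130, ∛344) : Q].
[Q(√130, ∛344) : Q] = 6

Let L = Q(√130, ∛344). Since Q(√130) ⊂ L and [Q(√130):Q] = 2, the tower law gives 2 | [L:Q]. Likewise Q(∛344) ⊂ L with [Q(∛344):Q] = 3 (because 344 is not a perfect cube), so 3 | [L:Q]. As gcd(2,3) = 1, [L:Q] is divisible by 6. Conversely L is generated over Q by √130 and ∛344, so [L:Q] ≤ 2·3 = 6. Therefore [Q(√130, ∛344) : Q] = 6.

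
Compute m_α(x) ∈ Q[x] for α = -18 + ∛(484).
m_α(x) = x^3 + 54x^2 + 972x + 5348

Set β = α + 18 = ∛(484), so β^3 = 484. Then (α + 18)^3 - 484 = 0, i.e. α is a root of g(x) = (x + 18)^3 - 484 = x^3 + 54x^2 + 972x + 5348. Since g(x) = h(x + 18) where h(x) = x^3 - 484, and h is irreducible over Q (because 484 is not a perfect cube, so h has no rational root, and a monic cubic with no rational root is irreducible), g is also irreducible (irreducibility is preserved under the substitution x → x + 18). Hence m_α(x) = x^3 + 54x^2 + 972x + 5348.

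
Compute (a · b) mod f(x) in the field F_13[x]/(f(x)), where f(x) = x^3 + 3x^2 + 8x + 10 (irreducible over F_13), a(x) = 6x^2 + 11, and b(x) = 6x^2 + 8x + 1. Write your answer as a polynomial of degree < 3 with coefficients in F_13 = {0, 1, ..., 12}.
a · b ≡ 3x^2 (mod f(x))

Multiply in F_13[x]: a(x)·b(x) = (6x^2 + 11)·(6x^2 + 8x + 1) = 10x^4 + 9x^3 + 7x^2 + 10x + 11. This has degree ≥ 3, so divide by f(x) over F_13: 10x^4 + 9x^3 + 7x^2 + 10x + 11 = (10x + 5)·(x^3 + 3x^2 + 8x + 10) + (3x^2). Hence a·b ≡ 3x^2 (mod f). (F_13[x]/(f) is a field with 13^3 = 2197 elements since f is irreducible of degree 3.)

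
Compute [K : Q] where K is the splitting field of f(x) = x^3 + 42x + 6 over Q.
[K : Q] = 6

By the rational root test, any rational root of the monic integer polynomial f(x) = x^3 + 42x + 6 must be an integer dividing the constant term 6, i.e. one of ±{1, 2, 3, 6}. Evaluating: f(1) = 49, f(-1) = -37, f(2) = 98, f(-2) = -86, f(3) = 159, f(-3) = -147, f(6) = 474, f(-6) = -462; none is 0, so f has no rational root and is therefore irreducible over Q (a cubic with no linear factor over a field is irreducible). For an irreducible cubic, the Galois group is A_3 or S_3 according as the discriminant disc(f) = -4a^3 - 27b^2 = -4·(42)^3 - 27·(6)^2 = -297324 is or is not a square in Q. Here disc(f) = -297324 is not a perfect square in Q, so the Galois group of f over Q is not contained in A_3 and must be all of S_3. The splitting field has degree |S_3| = 6 over Q, so [K : Q] = 6.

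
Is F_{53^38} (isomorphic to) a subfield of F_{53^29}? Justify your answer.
No: F_{53^38} is not a subfield of F_{53^29}

F_{p^m} embeds in F_{p^n} iff m | n. Here 38 ∤ 29 (since 29 = 0·38 + 29 with remainder 29 ≠ 0), so F_{53^38} is not a subfield of F_{53^29}. Equivalently: if it were, the tower law would give 38 = [F_{53^38}:F_53] dividing [F_{53^29}:F_53] = 29, contradiction.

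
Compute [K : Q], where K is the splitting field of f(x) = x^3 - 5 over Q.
[K : Q] = 6

The roots of x^3 - 5 are ∛5, ω∛5, ω^2∛5 where ω = e^(2πi/3) is a primitive cube root of unity, so K = Q(∛5, ω). Now [Q(∛5):Q] = 3 (since 5 is not a perfect cube, x^3 - 5 is irreducible) and [Q(ω):Q] = 2. Both 2 and 3 divide [K:Q], and [K:Q] ≤ 3·2 = 6, so [K:Q] = 6. (Equivalently: Q(∛5) ⊂ R but ω ∉ R, so [K : Q(∛5)] = 2.)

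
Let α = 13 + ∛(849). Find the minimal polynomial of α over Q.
m_α(x) = x^3 - 39x^2 + 507x - 3046

Set β = α - 13 = ∛(849), so β^3 = 849. Then (α - 13)^3 - 849 = 0, i.e. α is a root of g(x) = (x - 13)^3 - 849 = x^3 - 39x^2 + 507x - 3046. Since g(x) = h(x - 13) where h(x) = x^3 - 849, and h is irreducible over Q (because 849 is not a perfect cube, so h has no rational root, and a monic cubic with no rational root is irreducible), g is also irreducible (irreducibility is preserved under the substitution x → x - 13). Hence m_α(x) = x^3 - 39x^2 + 507x - 3046.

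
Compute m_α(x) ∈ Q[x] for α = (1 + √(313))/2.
m_α(x) = x^2 - x - 78

From 2α - 1 = √(313), squaring gives (2α - 1)^2 = 313, i.e. 4α^2 - 4α + 1 = 313, so α^2 - α + (1 - 313)/4 = 0. Since 313 ≡ 1 (mod 4), (1 - 313)/4 = -78 ∈ Z. The polynomial x^2 - x - 78 has discriminant 1 - 4·(-78) = 313, which is not a perfect square in Q (d = 313 is squarefree and ≠ 1), so x^2 - x - 78 is irreducible over Q. It is the minimal polynomial of α.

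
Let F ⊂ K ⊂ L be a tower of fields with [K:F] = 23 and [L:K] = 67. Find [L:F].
[L:F] = 1541

The tower law says that for any tower of field extensions F ⊂ K ⊂ L with finite degrees, [L:F] = [L:K] · [K:F]. Here this gives [L:F] = 67 · 23 = 1541.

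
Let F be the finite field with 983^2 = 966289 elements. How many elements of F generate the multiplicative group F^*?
There are φ(966288) = 313600 primitive elements

F_q^* is cyclic of order q - 1 = 966288. A cyclic group of order m has exactly φ(m) generators. Here m = 966288 = 2^4 · 3 · 41 · 491, so the number of primitive elements is φ(966288) = 313600.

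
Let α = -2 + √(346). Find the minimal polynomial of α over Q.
m_α(x) = x^2 + 4x - 342

From α + 2 = √(346), squaring gives (α + 2)^2 = 346, i.e. α^2 + 4α + 4 = 346, so α^2 + 4α - 342 = 0. The discriminant of x^2 + 4x - 342 is (4)^2 - 4·(-342) = 16 + 1368 = 1384, and 4·(346) is not a perfect square in Q since 346 is squarefree and ≠ 1. Hence x^2 + 4x - 342 is irreducible over Q and is the minimal polynomial of α.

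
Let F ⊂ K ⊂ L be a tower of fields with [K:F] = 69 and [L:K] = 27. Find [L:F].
[L:F] = 1863

The tower law says that for any tower of field extensions F ⊂ K ⊂ L with finite degrees, [L:F] = [L:K] · [K:F]. Here this gives [L:F] = 27 · 69 = 1863.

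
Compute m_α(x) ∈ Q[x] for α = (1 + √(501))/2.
m_α(x) = x^2 - x - 125

From 2α - 1 = √(501), squaring gives (2α - 1)^2 = 501, i.e. 4α^2 - 4α + 1 = 501, so α^2 - α + (1 - 501)/4 = 0. Since 501 ≡ 1 (mod 4), (1 - 501)/4 = -125 ∈ Z. The polynomial x^2 - x - 125 has discriminant 1 - 4·(-125) = 501, which is not a perfect square in Q (d = 501 is squarefree and ≠ 1), so x^2 - x - 125 is irreducible over Q. It is the minimal polynomial of α.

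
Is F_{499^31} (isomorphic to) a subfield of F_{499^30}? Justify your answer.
No: F_{499^31} is not a subfield of F_{499^30}

F_{p^m} embeds in F_{p^n} iff m | n. Here 31 ∤ 30 (since 30 = 0·31 + 30 with remainder 30 ≠ 0), so F_{499^31} is not a subfield of F_{499^30}. Equivalently: if it were, the tower law would give 31 = [F_{499^31}:F_499] dividing [F_{499^30}:F_499] = 30, contradiction.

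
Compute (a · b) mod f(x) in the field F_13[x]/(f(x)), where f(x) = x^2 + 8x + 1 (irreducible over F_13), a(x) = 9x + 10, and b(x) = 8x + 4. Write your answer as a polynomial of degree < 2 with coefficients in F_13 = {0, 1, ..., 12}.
a · b ≡ 8x + 7 (mod f(x))

Multiply in F_13[x]: a(x)·b(x) = (9x + 10)·(8x + 4) = 7x^2 + 12x + 1. This has degree ≥ 2, so divide by f(x) over F_13: 7x^2 + 12x + 1 = (7)·(x^2 + 8x + 1) + (8x + 7). Hence a·b ≡ 8x + 7 (mod f). (F_13[x]/(f) is a field with 13^2 = 169 elements since f is irreducible of degree 2.)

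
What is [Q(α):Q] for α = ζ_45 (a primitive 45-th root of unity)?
[Q(α):Q] = 24

The minimal polynomial of ζ_45 over Q is the 45-th cyclotomic polynomial Φ_45(x), which is irreducible over Q and has degree φ(45) = 24. Hence [Q(α):Q] = φ(45) = 24.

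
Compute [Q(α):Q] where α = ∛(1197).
[Q(α):Q] = 3

The minimal polynomial of α is x^3 - 1197, irreducible over Q since 1197 is not a perfect cube (so x^3 - 1197 has no rational root). Hence [Q(α):Q] = deg(m_α) = 3.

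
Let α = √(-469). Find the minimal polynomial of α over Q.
m_α(x) = x^2 + 469

α satisfies α^2 + 469 = 0, so x^2 + 469 annihilates α. Since d = -469 is squarefree and ≠ 1, it is not a perfect square in Q, so x^2 + 469 has no rational root and is therefore irreducible over Q (a degree-2 polynomial over a field is irreducible iff it has no root). Hence m_α(x) = x^2 + 469.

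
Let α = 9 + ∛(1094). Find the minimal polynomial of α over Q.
m_α(x) = x^3 - 27x^2 + 243x - 1823

Set β = α - 9 = ∛(1094), so β^3 = 1094. Then (α - 9)^3 - 1094 = 0, i.e. α is a root of g(x) = (x - 9)^3 - 1094 = x^3 - 27x^2 + 243x - 1823. Since g(x) = h(x - 9) where h(x) = x^3 - 1094, and h is irreducible over Q (because 1094 is not a perfect cube, so h has no rational root, and a monic cubic with no rational root is irreducible), g is also irreducible (irreducibility is preserved under the substitution x → x - 9). Hence m_α(x) = x^3 - 27x^2 + 243x - 1823.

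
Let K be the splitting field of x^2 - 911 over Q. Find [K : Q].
[K : Q] = 2

f(x) = x^2 - 911 factors as (x - √911)(x + √911). The splitting field is K = Q(√911). Since 911 is squarefree and > 1, it is not a perfect square, so x^2 - 911 is irreducible over Q and [Q(√911) : Q] = 2. Hence [K : Q] = 2.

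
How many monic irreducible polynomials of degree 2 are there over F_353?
There are 62128 monic irreducible polynomials of degree 2 over F_353

Each element of F_{353^2} that lies in no proper subfield is a root of exactly one monic irreducible of degree 2 over F_353, and each such polynomial has 2 distinct roots in F_{353^2}. By Möbius inversion the count is N_353(2) = (1/2) Σ_{d|2} μ(2/d) · 353^d = (1/2)(μ(2)·353^1 + μ(1)·353^2) = 124256/2 = 62128.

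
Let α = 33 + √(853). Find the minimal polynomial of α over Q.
m_α(x) = x^2 - 66x + 236

From α - 33 = √(853), squaring gives (α - 33)^2 = 853, i.e. α^2 - 66α + 1089 = 853, so α^2 - 66α + 236 = 0. The discriminant of x^2 - 66x + 236 is (-66)^2 - 4·(236) = 4356 - 944 = 3412, and 4·(853) is not a perfect square in Q since 853 is squarefree and ≠ 1. Hence x^2 - 66x + 236 is irreducible over Q and is the minimal polynomial of α.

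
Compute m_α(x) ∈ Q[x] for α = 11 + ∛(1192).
m_α(x) = x^3 - 33x^2 + 363x - 2523

Set β = α - 11 = ∛(1192), so β^3 = 1192. Then (α - 11)^3 - 1192 = 0, i.e. α is a root of g(x) = (x - 11)^3 - 1192 = x^3 - 33x^2 + 363x - 2523. Since g(x) = h(x - 11) where h(x) = x^3 - 1192, and h is irreducible over Q (because 1192 is not a perfect cube, so h has no rational root, and a monic cubic with no rational root is irreducible), g is also irreducible (irreducibility is preserved under the substitution x → x - 11). Hence m_α(x) = x^3 - 33x^2 + 363x - 2523.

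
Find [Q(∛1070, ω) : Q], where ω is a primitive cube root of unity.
[Q(∛1070, ω) : Q] = 6

[Q(∛1070):Q] = 3 (min poly x^3 - 1070, irreducible since 1070 is not a perfect cube). [Q(ω):Q] = 2 (min poly x^2 + x + 1). Since Q(∛1070) ⊂ R and ω ∉ R, we have ω ∉ Q(∛1070), so x^2 + x + 1 remains irreducible over Q(∛1070) and [Q(∛1070, ω) : Q(∛1070)] = 2. By the tower law, [Q(∛1070, ω) : Q] = 3 · 2 = 6. (In fact Q(∛1070, ω) is the splitting field of x^3 - 1070 over Q.)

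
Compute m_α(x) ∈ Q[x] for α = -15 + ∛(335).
m_α(x) = x^3 + 45x^2 + 675x + 3040

Set β = α + 15 = ∛(335), so β^3 = 335. Then (α + 15)^3 - 335 = 0, i.e. α is a root of g(x) = (x + 15)^3 - 335 = x^3 + 45x^2 + 675x + 3040. Since g(x) = h(x + 15) where h(x) = x^3 - 335, and h is irreducible over Q (because 335 is not a perfect cube, so h has no rational root, and a monic cubic with no rational root is irreducible), g is also irreducible (irreducibility is preserved under the substitution x → x + 15). Hence m_α(x) = x^3 + 45x^2 + 675x + 3040.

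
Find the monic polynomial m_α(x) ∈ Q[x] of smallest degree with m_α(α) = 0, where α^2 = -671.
m_α(x) = x^2 + 671

α satisfies α^2 + 671 = 0, so x^2 + 671 annihilates α. Since d = -671 is squarefree and ≠ 1, it is not a perfect square in Q, so x^2 + 671 has no rational root and is therefore irreducible over Q (a degree-2 polynomial over a field is irreducible iff it has no root). Hence m_α(x) = x^2 + 671.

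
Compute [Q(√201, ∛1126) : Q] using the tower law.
[Q(√201, ∛1126) : Q] = 6

Let L = Q(√201, ∛1126). Since Q(√201) ⊂ L and [Q(√201):Q] = 2, the tower law gives 2 | [L:Q]. Likewise Q(∛1126) ⊂ L with [Q(∛1126):Q] = 3 (because 1126 is not a perfect cube), so 3 | [L:Q]. As gcd(2,3) = 1, [L:Q] is divisible by 6. Conversely L is generated over Q by √201 and ∛1126, so [L:Q] ≤ 2·3 = 6. Therefore [Q(√201, ∛1126) : Q] = 6.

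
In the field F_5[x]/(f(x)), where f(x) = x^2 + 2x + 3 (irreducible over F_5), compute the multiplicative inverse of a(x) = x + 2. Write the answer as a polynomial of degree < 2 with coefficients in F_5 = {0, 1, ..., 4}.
a(x)^(-1) ≡ 3x (mod f(x))

Since f is irreducible over F_5, F_5[x]/(f) is a field and a(x) ≠ 0 has an inverse. Apply the extended Euclidean algorithm to f(x) and a(x) in F_5[x]: f(x) = (x)·a(x) + (3). The last nonzero remainder is the constant 3 = gcd(f, a) in F_5. Back-substituting through the division chain expresses 3 = s(x)·a(x) + t(x)·f(x) with s(x) ≡ 4x (mod f), so (4x)·a(x) ≡ 3 (mod f). Multiplying by 3^(-1) ≡ 2 in F_5 gives a(x)^(-1) ≡ 2·(4x) ≡ 3x (mod f). Check: (x + 2)·(3x) = 3x^2 + x ≡ 1 (mod x^2 + 2x + 3).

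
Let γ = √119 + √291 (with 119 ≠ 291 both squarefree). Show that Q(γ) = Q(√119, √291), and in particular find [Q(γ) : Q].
[Q(γ) : Q] = 4 (equivalently, Q(γ) = Q(√119, √291))

Obviously Q(γ) ⊆ Q(√119, √291), and [Q(√119, √291):Q] = 4 (since 119, 291 are distinct squarefree integers > 1 with 34629 not a perfect square). To show equality we compute the minimal polynomial of γ. From γ = √119 + √291: γ^2 = 119 + 2√(34629) + 291 = 410 + 2√(34629), so γ^2 - 410 = 2√(34629); squaring, (γ^2 - 410)^2 = 4·34629, i.e. γ^4 - 820γ^2 + 168100 - 138516 = 0, i.e. γ^4 - 820γ^2 + 29584 = 0. So γ is a root of x^4 - 820x^2 + 29584. This polynomial is irreducible over Q: it has no rational root (each ±√119 ± √291 is irrational), and any factorization into two quadratics over Q would force √(34629) ∈ Q (pairing opposite roots) or √119, √291 ∈ Q (other pairings), all impossible. Hence [Q(γ):Q] = 4 = [Q(√119, √291):Q], so Q(γ) = Q(√119, √291).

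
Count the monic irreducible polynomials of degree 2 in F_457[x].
There are 104196 monic irreducible polynomials of degree 2 over F_457

Each element of F_{457^2} that lies in no proper subfield is a root of exactly one monic irreducible of degree 2 over F_457, and each such polynomial has 2 distinct roots in F_{457^2}. By Möbius inversion the count is N_457(2) = (1/2) Σ_{d|2} μ(2/d) · 457^d = (1/2)(μ(2)·457^1 + μ(1)·457^2) = 208392/2 = 104196.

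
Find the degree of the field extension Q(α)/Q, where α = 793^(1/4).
[Q(α):Q] = 4

α is a root of x^4 - 793. By Eisenstein's criterion at the prime p = 13 (which divides the constant term 793 but p^2 = 169 does not, since 793 is squarefree), x^4 - 793 is irreducible over Q. Hence [Q(α):Q] = 4.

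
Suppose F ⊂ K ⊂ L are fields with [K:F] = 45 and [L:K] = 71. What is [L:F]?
[L:F] = 3195

The tower law says that for any tower of field extensions F ⊂ K ⊂ L with finite degrees, [L:F] = [L:K] · [K:F]. Here this gives [L:F] = 71 · 45 = 3195.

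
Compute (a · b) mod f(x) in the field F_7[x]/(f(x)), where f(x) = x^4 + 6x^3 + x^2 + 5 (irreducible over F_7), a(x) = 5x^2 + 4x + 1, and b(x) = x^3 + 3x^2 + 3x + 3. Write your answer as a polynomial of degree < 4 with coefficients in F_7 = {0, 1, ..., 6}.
a · b ≡ 5x^3 + 6x^2 + 4x + 2 (mod f(x))

Multiply in F_7[x]: a(x)·b(x) = (5x^2 + 4x + 1)·(x^3 + 3x^2 + 3x + 3) = 5x^5 + 5x^4 + 2x^2 + x + 3. This has degree ≥ 4, so divide by f(x) over F_7: 5x^5 + 5x^4 + 2x^2 + x + 3 = (5x + 3)·(x^4 + 6x^3 + x^2 + 5) + (5x^3 + 6x^2 + 4x + 2). Hence a·b ≡ 5x^3 + 6x^2 + 4x + 2 (mod f). (F_7[x]/(f) is a field with 7^4 = 2401 elements since f is irreducible of degree 4.)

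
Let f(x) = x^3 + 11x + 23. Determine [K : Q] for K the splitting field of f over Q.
[K : Q] = 6

By the rational root test, any rational root of the monic integer polynomial f(x) = x^3 + 11x + 23 must be an integer dividing the constant term 23, i.e. one of ±{1, 23}. Evaluating: f(1) = 35, f(-1) = 11, f(23) = 12443, f(-23) = -12397; none is 0, so f has no rational root and is therefore irreducible over Q (a cubic with no linear factor over a field is irreducible). For an irreducible cubic, the Galois group is A_3 or S_3 according as the discriminant disc(f) = -4a^3 - 27b^2 = -4·(11)^3 - 27·(23)^2 = -19607 is or is not a square in Q. Here disc(f) = -19607 is not a perfect square in Q, so the Galois group of f over Q is not contained in A_3 and must be all of S_3. The splitting field has degree |S_3| = 6 over Q, so [K : Q] = 6.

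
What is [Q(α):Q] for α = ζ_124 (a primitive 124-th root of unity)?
[Q(α):Q] = 60

The minimal polynomial of ζ_124 over Q is the 124-th cyclotomic polynomial Φ_124(x), which is irreducible over Q and has degree φ(124) = 60. Hence [Q(α):Q] = φ(124) = 60.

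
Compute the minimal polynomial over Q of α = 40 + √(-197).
m_α(x) = x^2 - 80x + 1797

From α - 40 = √(-197), squaring gives (α - 40)^2 = -197, i.e. α^2 - 80α + 1600 = -197, so α^2 - 80α + 1797 = 0. The discriminant of x^2 - 80x + 1797 is (-80)^2 - 4·(1797) = 6400 - 7188 = -788, and 4·(-197) is not a perfect square in Q since -197 is squarefree and ≠ 1. Hence x^2 - 80x + 1797 is irreducible over Q and is the minimal polynomial of α.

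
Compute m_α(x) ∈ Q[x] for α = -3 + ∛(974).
m_α(x) = x^3 + 9x^2 + 27x - 947

Set β = α + 3 = ∛(974), so β^3 = 974. Then (α + 3)^3 - 974 = 0, i.e. α is a root of g(x) = (x + 3)^3 - 974 = x^3 + 9x^2 + 27x - 947. Since g(x) = h(x + 3) where h(x) = x^3 - 974, and h is irreducible over Q (because 974 is not a perfect cube, so h has no rational root, and a monic cubic with no rational root is irreducible), g is also irreducible (irreducibility is preserved under the substitution x → x + 3). Hence m_α(x) = x^3 + 9x^2 + 27x - 947.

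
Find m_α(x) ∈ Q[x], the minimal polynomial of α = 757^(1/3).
m_α(x) = x^3 - 757

α satisfies α^3 = 757, so x^3 - 757 annihilates α. By the rational root test, a rational root p/q (in lowest terms) of x^3 - 757 would satisfy p^3 = 757 q^3, forcing q = 1 and p^3 = 757; but 757 is not a perfect cube, contradiction. A monic cubic over Q with no rational root is irreducible (any nontrivial factorization would include a linear factor). Hence x^3 - 757 is the minimal polynomial of α, and in particular [Q(α):Q] = 3.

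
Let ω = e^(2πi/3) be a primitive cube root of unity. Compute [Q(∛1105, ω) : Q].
[Q(∛1105, ω) : Q] = 6

[Q(∛1105):Q] = 3 (min poly x^3 - 1105, irreducible since 1105 is not a perfect cube). [Q(ω):Q] = 2 (min poly x^2 + x + 1). Since Q(∛1105) ⊂ R and ω ∉ R, we have ω ∉ Q(∛1105), so x^2 + x + 1 remains irreducible over Q(∛1105) and [Q(∛1105, ω) : Q(∛1105)] = 2. By the tower law, [Q(∛1105, ω) : Q] = 3 · 2 = 6. (In fact Q(∛1105, ω) is the splitting field of x^3 - 1105 over Q.)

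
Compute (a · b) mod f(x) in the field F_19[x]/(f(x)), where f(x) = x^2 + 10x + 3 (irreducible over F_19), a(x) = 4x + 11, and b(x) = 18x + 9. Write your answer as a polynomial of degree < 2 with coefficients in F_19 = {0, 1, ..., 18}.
a · b ≡ 8x + 16 (mod f(x))

Multiply in F_19[x]: a(x)·b(x) = (4x + 11)·(18x + 9) = 15x^2 + 6x + 4. This has degree ≥ 2, so divide by f(x) over F_19: 15x^2 + 6x + 4 = (15)·(x^2 + 10x + 3) + (8x + 16). Hence a·b ≡ 8x + 16 (mod f). (F_19[x]/(f) is a field with 19^2 = 361 elements since f is irreducible of degree 2.)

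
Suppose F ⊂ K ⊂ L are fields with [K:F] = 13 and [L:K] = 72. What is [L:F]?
[L:F] = 936

The tower law says that for any tower of field extensions F ⊂ K ⊂ L with finite degrees, [L:F] = [L:K] · [K:F]. Here this gives [L:F] = 72 · 13 = 936.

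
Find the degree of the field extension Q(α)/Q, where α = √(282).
[Q(α):Q] = 2

[Q(α):Q] equals the degree of the minimal polynomial of α. Here α^2 = 282 and x^2 - 282 is irreducible (d = 282 is squarefree, ≠ 1, hence not a square), so deg(m_α) = 2. Thus [Q(α):Q] = 2.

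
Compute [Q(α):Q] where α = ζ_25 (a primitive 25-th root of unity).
[Q(α):Q] = 20

The minimal polynomial of ζ_25 over Q is the 25-th cyclotomic polynomial Φ_25(x), which is irreducible over Q and has degree φ(25) = 20. Hence [Q(α):Q] = φ(25) = 20.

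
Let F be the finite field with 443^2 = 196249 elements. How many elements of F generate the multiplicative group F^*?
There are φ(196248) = 55296 primitive elements

F_q^* is cyclic of order q - 1 = 196248. A cyclic group of order m has exactly φ(m) generators. Here m = 196248 = 2^3 · 3 · 13 · 17 · 37, so the number of primitive elements is φ(196248) = 55296.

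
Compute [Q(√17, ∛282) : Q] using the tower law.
[Q(√17, ∛282) : Q] = 6

Let L = Q(√17, ∛282). Since Q(√17) ⊂ L and [Q(√17):Q] = 2, the tower law gives 2 | [L:Q]. Likewise Q(∛282) ⊂ L with [Q(∛282):Q] = 3 (because 282 is not a perfect cube), so 3 | [L:Q]. As gcd(2,3) = 1, [L:Q] is divisible by 6. Conversely L is generated over Q by √17 and ∛282, so [L:Q] ≤ 2·3 = 6. Therefore [Q(√17, ∛282) : Q] = 6.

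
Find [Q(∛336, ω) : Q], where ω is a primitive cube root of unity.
[Q(∛336, ω) : Q] = 6

[Q(∛336):Q] = 3 (min poly x^3 - 336, irreducible since 336 is not a perfect cube). [Q(ω):Q] = 2 (min poly x^2 + x + 1). Since Q(∛336) ⊂ R and ω ∉ R, we have ω ∉ Q(∛336), so x^2 + x + 1 remains irreducible over Q(∛336) and [Q(∛336, ω) : Q(∛336)] = 2. By the tower law, [Q(∛336, ω) : Q] = 3 · 2 = 6. (In fact Q(∛336, ω) is the splitting field of x^3 - 336 over Q.)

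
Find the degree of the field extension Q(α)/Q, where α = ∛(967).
[Q(α):Q] = 3

The minimal polynomial of α is x^3 - 967, irreducible over Q since 967 is not a perfect cube (so x^3 - 967 has no rational root). Hence [Q(α):Q] = deg(m_α) = 3.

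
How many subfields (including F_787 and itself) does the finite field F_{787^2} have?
F_{787^2} has 2 subfields

The subfields of F_{p^n} are exactly the fields F_{p^d} for d | n (each is the fixed field of the unique index-d subgroup of Gal(F_{p^n}/F_p) ≅ Z/nZ). The divisors of n = 2 are {1, 2}, giving 2 subfields: F_{787^1}, F_{787^2}.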